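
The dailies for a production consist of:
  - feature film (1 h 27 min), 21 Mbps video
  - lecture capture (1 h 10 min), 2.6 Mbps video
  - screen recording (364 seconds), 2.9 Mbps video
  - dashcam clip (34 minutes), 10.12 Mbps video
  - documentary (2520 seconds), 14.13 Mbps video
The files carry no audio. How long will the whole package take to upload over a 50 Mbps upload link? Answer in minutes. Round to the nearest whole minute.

59 minutes

feature film: 21.000 Mbps × 5220 s = 109620.0 Mb
lecture capture: 2.600 Mbps × 4200 s = 10920.0 Mb
screen recording: 2.900 Mbps × 364 s = 1055.6 Mb
dashcam clip: 10.120 Mbps × 2040 s = 20644.8 Mb
documentary: 14.130 Mbps × 2520 s = 35607.6 Mb
Total: 177848.0 Mb = 22231.0 MB.
At 50 Mbps: 177848.0 / 50 = 3557 s ≈ 59.3 minutes.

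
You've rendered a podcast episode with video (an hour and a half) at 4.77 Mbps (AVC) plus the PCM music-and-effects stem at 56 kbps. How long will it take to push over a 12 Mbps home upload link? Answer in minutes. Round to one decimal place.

1.5 h = 5400 s
Audio: 56 kbps = 0.056 Mbps.
Total bitrate: 4.826 Mbps.
File: 4.826 Mbps × 5400 s = 26060.4 Mb.
At 12 Mbps: 26060.4 / 12 = 2171.7 s ≈ 36.2 minutes.

36.2 minutes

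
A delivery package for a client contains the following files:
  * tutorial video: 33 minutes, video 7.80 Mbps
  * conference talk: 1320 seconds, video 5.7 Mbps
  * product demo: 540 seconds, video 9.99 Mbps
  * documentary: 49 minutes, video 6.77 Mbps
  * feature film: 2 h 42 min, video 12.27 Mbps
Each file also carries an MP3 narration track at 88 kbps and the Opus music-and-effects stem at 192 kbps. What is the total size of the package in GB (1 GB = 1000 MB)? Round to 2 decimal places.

Audio total: 88 + 192 = 280 kbps = 0.280 Mbps.
tutorial video: 8.080 Mbps × 1980 s = 15998.4 Mb
conference talk: 5.980 Mbps × 1320 s = 7893.6 Mb
product demo: 10.270 Mbps × 540 s = 5545.8 Mb
documentary: 7.050 Mbps × 2940 s = 20727.0 Mb
feature film: 12.550 Mbps × 9720 s = 121986.0 Mb
Total: 172150.8 Mb = 21518.8 MB.
= 21.52 GB.

21.52 GB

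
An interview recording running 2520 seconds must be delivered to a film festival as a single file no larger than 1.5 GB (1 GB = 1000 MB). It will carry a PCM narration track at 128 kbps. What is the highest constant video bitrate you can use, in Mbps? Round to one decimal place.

4.6 Mbps

Budget: 1.5 GB = 12000.0 Mb.
Total bitrate budget: 12000.0 Mb / 2520 s = 4.762 Mbps.
Audio: 128 kbps = 0.128 Mbps.
Video: 4.762 − 0.128 = 4.634 Mbps.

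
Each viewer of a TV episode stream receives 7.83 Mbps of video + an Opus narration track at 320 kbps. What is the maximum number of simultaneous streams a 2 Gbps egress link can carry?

Audio: 320 kbps = 0.320 Mbps.
Per-viewer media rate: 8.150 Mbps.
2 Gbps = 2,000 Mbps; 2,000 / 8.150 = 245.40 → 245 viewers.

245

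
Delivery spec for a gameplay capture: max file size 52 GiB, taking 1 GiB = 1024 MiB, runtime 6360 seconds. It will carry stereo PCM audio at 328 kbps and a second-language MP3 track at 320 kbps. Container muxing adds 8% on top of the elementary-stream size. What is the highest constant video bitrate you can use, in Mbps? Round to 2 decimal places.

64.38 Mbps

Budget: 52 GiB = 446676.6 Mb.
Stream payload after overhead: 446676.6 / 1.08 = 413589.4 Mb.
Total bitrate budget: 413589.4 Mb / 6360 s = 65.030 Mbps.
Audio total: 328 + 320 = 648 kbps = 0.648 Mbps.
Video: 65.030 − 0.648 = 64.382 Mbps.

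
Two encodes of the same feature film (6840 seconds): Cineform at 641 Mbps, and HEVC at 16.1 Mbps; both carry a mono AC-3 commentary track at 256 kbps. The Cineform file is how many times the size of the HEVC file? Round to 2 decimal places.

39.21

Audio: 256 kbps = 0.256 Mbps.
Cineform: 641.256 Mbps × 6840 s = 4386191.0 Mb = 510.620 GiB.
HEVC: 16.356 Mbps × 6840 s = 111875.0 Mb = 13.024 GiB.
Ratio: 510.620 / 13.024 = 39.206.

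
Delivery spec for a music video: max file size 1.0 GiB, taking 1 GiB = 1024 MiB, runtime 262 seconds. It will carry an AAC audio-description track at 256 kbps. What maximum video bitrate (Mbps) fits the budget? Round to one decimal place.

Budget: 1.0 GiB = 8589.9 Mb.
Total bitrate budget: 8589.9 Mb / 262 s = 32.786 Mbps.
Audio: 256 kbps = 0.256 Mbps.
Video: 32.786 − 0.256 = 32.530 Mbps.

32.5 Mbps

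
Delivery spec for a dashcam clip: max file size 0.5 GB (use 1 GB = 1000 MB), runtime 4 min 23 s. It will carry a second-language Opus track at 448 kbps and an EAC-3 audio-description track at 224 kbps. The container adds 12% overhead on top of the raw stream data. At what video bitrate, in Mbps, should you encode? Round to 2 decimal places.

Budget: 0.5 GB = 4000.0 Mb.
Stream payload after overhead: 4000.0 / 1.12 = 3571.4 Mb.
4 min 23 s = 263 s
Total bitrate budget: 3571.4 Mb / 263 s = 13.580 Mbps.
Audio total: 448 + 224 = 672 kbps = 0.672 Mbps.
Video: 13.580 − 0.672 = 12.908 Mbps.

12.91 Mbps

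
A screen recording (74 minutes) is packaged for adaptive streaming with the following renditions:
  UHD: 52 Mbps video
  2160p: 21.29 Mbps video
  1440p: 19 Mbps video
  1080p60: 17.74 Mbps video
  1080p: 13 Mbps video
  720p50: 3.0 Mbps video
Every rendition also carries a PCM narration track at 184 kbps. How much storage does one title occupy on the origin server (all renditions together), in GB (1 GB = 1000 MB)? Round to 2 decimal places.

70.56 GB

74 min = 4440 s
Audio: 184 kbps = 0.184 Mbps.
Sum of rendition bitrates: (52+0.184) + (21.29+0.184) + (19+0.184) + (17.74+0.184) + (13+0.184) + (3.0+0.184) = 127.134 Mbps.
× 4440 s = 564,475 Mb = 70,559 MB = 70.56 GB.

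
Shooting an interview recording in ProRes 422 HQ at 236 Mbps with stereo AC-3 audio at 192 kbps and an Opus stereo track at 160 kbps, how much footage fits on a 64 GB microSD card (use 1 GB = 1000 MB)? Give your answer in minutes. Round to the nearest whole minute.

36 minutes

Audio total: 192 + 160 = 352 kbps = 0.352 Mbps.
Total bitrate: 236 + 0.352 = 236.352 Mbps.
Capacity: 64 GB = 512,000 Mb.
Recording time: 512,000 / 236.352 = 2,166 s ≈ 36.1 minutes.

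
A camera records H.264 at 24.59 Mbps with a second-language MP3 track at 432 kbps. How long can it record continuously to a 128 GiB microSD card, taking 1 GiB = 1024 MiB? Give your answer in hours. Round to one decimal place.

Audio: 432 kbps = 0.432 Mbps.
Total bitrate: 24.59 + 0.432 = 25.022 Mbps.
Capacity: 128 GiB = 1,099,512 Mb.
Recording time: 1,099,512 / 25.022 = 43,942 s ≈ 12.2 hours.

12.2 hours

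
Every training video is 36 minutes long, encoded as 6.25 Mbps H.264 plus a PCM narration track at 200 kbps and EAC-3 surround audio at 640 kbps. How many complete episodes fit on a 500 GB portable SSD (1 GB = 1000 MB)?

261

36 min = 2160 s
Audio total: 200 + 640 = 840 kbps = 0.840 Mbps.
Total bitrate: 7.090 Mbps.
Per item: 7.090 Mbps × 2160 s = 15,314 Mb = 1,914 MB.
Capacity: 500 GB = 4,000,000 Mb; 261.19 items → 261 complete.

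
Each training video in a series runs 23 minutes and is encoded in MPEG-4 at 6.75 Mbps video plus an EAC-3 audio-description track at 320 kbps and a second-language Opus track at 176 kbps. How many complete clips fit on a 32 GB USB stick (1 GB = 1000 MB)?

23 min = 1380 s
Audio total: 320 + 176 = 496 kbps = 0.496 Mbps.
Total bitrate: 7.246 Mbps.
Per item: 7.246 Mbps × 1380 s = 9,999 Mb = 1,250 MB.
Capacity: 32 GB = 256,000 Mb; 25.60 items → 25 complete.

25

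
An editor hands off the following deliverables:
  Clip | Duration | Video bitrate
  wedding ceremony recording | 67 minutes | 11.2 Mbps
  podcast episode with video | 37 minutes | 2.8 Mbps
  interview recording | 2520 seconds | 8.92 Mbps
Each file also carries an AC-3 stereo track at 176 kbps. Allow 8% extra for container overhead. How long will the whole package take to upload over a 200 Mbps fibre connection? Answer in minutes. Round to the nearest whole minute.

Audio: 176 kbps = 0.176 Mbps.
wedding ceremony recording: 11.376 Mbps × 4020 s × 1.08 = 49390.0 Mb
podcast episode with video: 2.976 Mbps × 2220 s × 1.08 = 7135.3 Mb
interview recording: 9.096 Mbps × 2520 s × 1.08 = 24755.7 Mb
Total: 81281.0 Mb = 10160.1 MB.
At 200 Mbps: 81281.0 / 200 = 406 s ≈ 6.77 minutes.

7 minutes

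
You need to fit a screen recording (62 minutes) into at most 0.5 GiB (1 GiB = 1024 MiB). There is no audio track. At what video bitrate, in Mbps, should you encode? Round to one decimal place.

1.2 Mbps

Budget: 0.5 GiB = 4295.0 Mb.
62 min = 3720 s
Total bitrate budget: 4295.0 Mb / 3720 s = 1.155 Mbps.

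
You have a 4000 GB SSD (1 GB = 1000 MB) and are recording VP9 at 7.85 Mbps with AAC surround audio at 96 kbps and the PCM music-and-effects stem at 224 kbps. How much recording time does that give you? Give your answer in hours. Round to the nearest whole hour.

Audio total: 96 + 224 = 320 kbps = 0.320 Mbps.
Total bitrate: 7.85 + 0.320 = 8.170 Mbps.
Capacity: 4000 GB = 32,000,000 Mb.
Recording time: 32,000,000 / 8.170 = 3,916,769 s ≈ 1,088 hours.

1088 hours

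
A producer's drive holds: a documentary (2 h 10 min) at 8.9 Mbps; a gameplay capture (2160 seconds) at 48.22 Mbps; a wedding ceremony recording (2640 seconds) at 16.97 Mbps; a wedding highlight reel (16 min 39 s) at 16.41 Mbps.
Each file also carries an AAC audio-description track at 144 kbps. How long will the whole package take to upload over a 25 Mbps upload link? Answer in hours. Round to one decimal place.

Audio: 144 kbps = 0.144 Mbps.
documentary: 9.044 Mbps × 7800 s = 70543.2 Mb
gameplay capture: 48.364 Mbps × 2160 s = 104466.2 Mb
wedding ceremony recording: 17.114 Mbps × 2640 s = 45181.0 Mb
wedding highlight reel: 16.554 Mbps × 999 s = 16537.4 Mb
Total: 236727.8 Mb = 29591.0 MB.
At 25 Mbps: 236727.8 / 25 = 9469 s ≈ 2.63 hours.

2.6 hours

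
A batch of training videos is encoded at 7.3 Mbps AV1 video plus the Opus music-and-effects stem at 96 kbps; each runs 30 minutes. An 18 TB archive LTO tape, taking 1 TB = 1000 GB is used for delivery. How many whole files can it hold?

30 min = 1800 s
Audio: 96 kbps = 0.096 Mbps.
Total bitrate: 7.396 Mbps.
Per item: 7.396 Mbps × 1800 s = 13,313 Mb = 1,664 MB.
Capacity: 18 TB = 144,000,000 Mb; 10816.66 items → 10816 complete.

10816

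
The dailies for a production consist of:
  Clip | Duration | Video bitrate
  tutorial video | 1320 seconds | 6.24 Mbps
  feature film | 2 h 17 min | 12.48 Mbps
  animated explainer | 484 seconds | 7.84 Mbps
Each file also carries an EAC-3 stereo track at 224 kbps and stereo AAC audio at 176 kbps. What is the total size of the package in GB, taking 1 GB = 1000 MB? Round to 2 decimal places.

14.83 GB

Audio total: 224 + 176 = 400 kbps = 0.400 Mbps.
tutorial video: 6.640 Mbps × 1320 s = 8764.8 Mb
feature film: 12.880 Mbps × 8220 s = 105873.6 Mb
animated explainer: 8.240 Mbps × 484 s = 3988.2 Mb
Total: 118626.6 Mb = 14828.3 MB.
= 14.83 GB.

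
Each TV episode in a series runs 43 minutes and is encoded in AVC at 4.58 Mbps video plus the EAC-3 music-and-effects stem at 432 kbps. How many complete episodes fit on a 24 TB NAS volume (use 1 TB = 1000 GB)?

14848

43 min = 2580 s
Audio: 432 kbps = 0.432 Mbps.
Total bitrate: 5.012 Mbps.
Per item: 5.012 Mbps × 2580 s = 12,931 Mb = 1,616 MB.
Capacity: 24 TB = 192,000,000 Mb; 14848.09 items → 14848 complete.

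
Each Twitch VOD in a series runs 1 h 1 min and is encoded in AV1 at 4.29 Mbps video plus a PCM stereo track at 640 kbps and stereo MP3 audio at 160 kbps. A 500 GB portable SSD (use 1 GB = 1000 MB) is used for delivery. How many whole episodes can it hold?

214

1 h 1 min = 61 min = 3660 s
Audio total: 640 + 160 = 800 kbps = 0.800 Mbps.
Total bitrate: 5.090 Mbps.
Per item: 5.090 Mbps × 3660 s = 18,629 Mb = 2,329 MB.
Capacity: 500 GB = 4,000,000 Mb; 214.71 items → 214 complete.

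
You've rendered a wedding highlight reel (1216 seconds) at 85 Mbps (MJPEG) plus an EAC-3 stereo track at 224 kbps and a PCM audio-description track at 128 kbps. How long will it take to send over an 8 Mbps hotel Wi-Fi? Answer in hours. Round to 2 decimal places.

3.60 hours

Audio total: 224 + 128 = 352 kbps = 0.352 Mbps.
Total bitrate: 85.352 Mbps.
File: 85.352 Mbps × 1216 s = 103788.0 Mb.
At 8 Mbps: 103788.0 / 8 = 12973.5 s ≈ 3.6 hours.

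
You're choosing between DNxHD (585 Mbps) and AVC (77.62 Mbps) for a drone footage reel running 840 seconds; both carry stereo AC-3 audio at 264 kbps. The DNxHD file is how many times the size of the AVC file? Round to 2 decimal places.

7.51

Audio: 264 kbps = 0.264 Mbps.
DNxHD: 585.264 Mbps × 840 s = 491621.8 Mb = 61.453 GB.
AVC: 77.884 Mbps × 840 s = 65422.6 Mb = 8.178 GB.
Ratio: 61.453 / 8.178 = 7.515.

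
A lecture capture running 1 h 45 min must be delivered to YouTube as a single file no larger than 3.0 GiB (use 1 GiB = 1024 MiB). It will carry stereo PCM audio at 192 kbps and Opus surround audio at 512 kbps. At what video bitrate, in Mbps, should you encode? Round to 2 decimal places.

Budget: 3.0 GiB = 25769.8 Mb.
1 h 45 min = 105 min = 6300 s
Total bitrate budget: 25769.8 Mb / 6300 s = 4.090 Mbps.
Audio total: 192 + 512 = 704 kbps = 0.704 Mbps.
Video: 4.090 − 0.704 = 3.386 Mbps.

3.39 Mbps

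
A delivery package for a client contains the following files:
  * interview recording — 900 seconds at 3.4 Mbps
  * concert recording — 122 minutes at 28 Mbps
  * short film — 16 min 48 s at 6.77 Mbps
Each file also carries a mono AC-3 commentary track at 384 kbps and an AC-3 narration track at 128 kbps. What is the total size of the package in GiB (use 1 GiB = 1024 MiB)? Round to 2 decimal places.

25.56 GiB

Audio total: 384 + 128 = 512 kbps = 0.512 Mbps.
interview recording: 3.912 Mbps × 900 s = 3520.8 Mb
concert recording: 28.512 Mbps × 7320 s = 208707.8 Mb
short film: 7.282 Mbps × 1008 s = 7340.3 Mb
Total: 219568.9 Mb = 27446.1 MB.
= 25.56 GiB.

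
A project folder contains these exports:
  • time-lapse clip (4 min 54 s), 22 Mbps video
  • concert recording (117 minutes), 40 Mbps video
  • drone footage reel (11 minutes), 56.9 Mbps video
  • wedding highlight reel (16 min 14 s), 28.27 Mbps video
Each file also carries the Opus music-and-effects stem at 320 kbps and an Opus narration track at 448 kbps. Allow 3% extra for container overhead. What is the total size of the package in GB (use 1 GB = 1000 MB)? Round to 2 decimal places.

Audio total: 320 + 448 = 768 kbps = 0.768 Mbps.
time-lapse clip: 22.768 Mbps × 294 s × 1.03 = 6894.6 Mb
concert recording: 40.768 Mbps × 7020 s × 1.03 = 294777.1 Mb
drone footage reel: 57.668 Mbps × 660 s × 1.03 = 39202.7 Mb
wedding highlight reel: 29.038 Mbps × 974 s × 1.03 = 29131.5 Mb
Total: 370005.9 Mb = 46250.7 MB.
= 46.25 GB.

46.25 GB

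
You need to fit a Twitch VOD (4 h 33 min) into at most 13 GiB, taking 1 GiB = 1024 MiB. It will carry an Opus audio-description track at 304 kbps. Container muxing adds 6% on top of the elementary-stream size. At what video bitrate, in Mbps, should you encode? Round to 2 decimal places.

Budget: 13 GiB = 111669.1 Mb.
Stream payload after overhead: 111669.1 / 1.06 = 105348.3 Mb.
4 h 33 min = 273 min = 16380 s
Total bitrate budget: 105348.3 Mb / 16380 s = 6.432 Mbps.
Audio: 304 kbps = 0.304 Mbps.
Video: 6.432 − 0.304 = 6.128 Mbps.

6.13 Mbps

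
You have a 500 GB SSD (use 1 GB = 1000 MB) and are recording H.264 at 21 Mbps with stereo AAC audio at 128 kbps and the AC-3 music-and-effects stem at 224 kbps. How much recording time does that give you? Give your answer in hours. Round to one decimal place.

52.0 hours

Audio total: 128 + 224 = 352 kbps = 0.352 Mbps.
Total bitrate: 21 + 0.352 = 21.352 Mbps.
Capacity: 500 GB = 4,000,000 Mb.
Recording time: 4,000,000 / 21.352 = 187,336 s ≈ 52.0 hours.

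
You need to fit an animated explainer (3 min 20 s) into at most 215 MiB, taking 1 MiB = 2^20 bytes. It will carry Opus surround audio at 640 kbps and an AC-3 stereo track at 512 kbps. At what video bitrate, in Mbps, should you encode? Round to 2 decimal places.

Budget: 215 MiB = 1803.6 Mb.
3 min 20 s = 200 s
Total bitrate budget: 1803.6 Mb / 200 s = 9.018 Mbps.
Audio total: 640 + 512 = 1152 kbps = 1.152 Mbps.
Video: 9.018 − 1.152 = 7.866 Mbps.

7.87 Mbps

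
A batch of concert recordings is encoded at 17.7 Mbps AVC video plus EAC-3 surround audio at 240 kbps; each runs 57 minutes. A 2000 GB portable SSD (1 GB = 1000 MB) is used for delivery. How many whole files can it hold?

57 min = 3420 s
Audio: 240 kbps = 0.240 Mbps.
Total bitrate: 17.940 Mbps.
Per item: 17.940 Mbps × 3420 s = 61,355 Mb = 7,669 MB.
Capacity: 2000 GB = 16,000,000 Mb; 260.78 items → 260 complete.

260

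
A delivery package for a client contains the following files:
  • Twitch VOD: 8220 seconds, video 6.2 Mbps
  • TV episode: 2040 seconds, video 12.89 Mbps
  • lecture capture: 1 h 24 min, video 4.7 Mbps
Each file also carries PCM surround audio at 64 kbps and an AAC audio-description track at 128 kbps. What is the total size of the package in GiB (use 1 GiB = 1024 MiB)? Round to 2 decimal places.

12.09 GiB

Audio total: 64 + 128 = 192 kbps = 0.192 Mbps.
Twitch VOD: 6.392 Mbps × 8220 s = 52542.2 Mb
TV episode: 13.082 Mbps × 2040 s = 26687.3 Mb
lecture capture: 4.892 Mbps × 5040 s = 24655.7 Mb
Total: 103885.2 Mb = 12985.6 MB.
= 12.09 GiB.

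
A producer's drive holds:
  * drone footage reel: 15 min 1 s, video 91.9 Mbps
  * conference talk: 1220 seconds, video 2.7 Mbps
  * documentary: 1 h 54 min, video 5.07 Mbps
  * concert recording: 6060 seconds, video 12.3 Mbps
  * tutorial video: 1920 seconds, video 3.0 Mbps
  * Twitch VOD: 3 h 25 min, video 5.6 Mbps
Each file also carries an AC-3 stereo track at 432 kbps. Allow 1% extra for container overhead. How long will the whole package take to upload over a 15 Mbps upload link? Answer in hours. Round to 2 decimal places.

5.29 hours

Audio: 432 kbps = 0.432 Mbps.
drone footage reel: 92.332 Mbps × 901 s × 1.01 = 84023.0 Mb
conference talk: 3.132 Mbps × 1220 s × 1.01 = 3859.3 Mb
documentary: 5.502 Mbps × 6840 s × 1.01 = 38010.0 Mb
concert recording: 12.732 Mbps × 6060 s × 1.01 = 77927.5 Mb
tutorial video: 3.432 Mbps × 1920 s × 1.01 = 6655.3 Mb
Twitch VOD: 6.032 Mbps × 12300 s × 1.01 = 74935.5 Mb
Total: 285410.7 Mb = 35676.3 MB.
At 15 Mbps: 285410.7 / 15 = 19027 s ≈ 5.29 hours.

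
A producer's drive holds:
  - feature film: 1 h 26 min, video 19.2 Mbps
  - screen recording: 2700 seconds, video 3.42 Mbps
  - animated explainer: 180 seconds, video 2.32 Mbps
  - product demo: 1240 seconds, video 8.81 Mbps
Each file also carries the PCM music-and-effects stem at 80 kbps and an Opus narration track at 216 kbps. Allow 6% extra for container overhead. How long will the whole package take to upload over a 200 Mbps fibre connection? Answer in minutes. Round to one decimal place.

10.8 minutes

Audio total: 80 + 216 = 296 kbps = 0.296 Mbps.
feature film: 19.496 Mbps × 5160 s × 1.06 = 106635.3 Mb
screen recording: 3.716 Mbps × 2700 s × 1.06 = 10635.2 Mb
animated explainer: 2.616 Mbps × 180 s × 1.06 = 499.1 Mb
product demo: 9.106 Mbps × 1240 s × 1.06 = 11968.9 Mb
Total: 129738.6 Mb = 16217.3 MB.
At 200 Mbps: 129738.6 / 200 = 649 s ≈ 10.8 minutes.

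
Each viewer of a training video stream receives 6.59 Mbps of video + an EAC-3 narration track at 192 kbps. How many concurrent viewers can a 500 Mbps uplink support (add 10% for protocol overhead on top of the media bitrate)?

Audio: 192 kbps = 0.192 Mbps.
Per-viewer media rate: 6.782 Mbps.
On the wire with 10% overhead: 7.460 Mbps.
500 Mbps = 500.0 Mbps; 500.0 / 7.460 = 67.02 → 67 viewers.

67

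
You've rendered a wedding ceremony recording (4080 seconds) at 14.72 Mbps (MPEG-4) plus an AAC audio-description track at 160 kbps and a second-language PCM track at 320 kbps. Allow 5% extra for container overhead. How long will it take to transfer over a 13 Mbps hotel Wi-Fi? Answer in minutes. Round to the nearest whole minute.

83 minutes

Audio total: 160 + 320 = 480 kbps = 0.480 Mbps.
Total bitrate: 15.200 Mbps.
File: 15.200 Mbps × 4080 s = 62016.0 Mb.
With 5% container overhead: ×1.05. → 65116.8 Mb.
At 13 Mbps: 65116.8 / 13 = 5009.0 s ≈ 83.5 minutes.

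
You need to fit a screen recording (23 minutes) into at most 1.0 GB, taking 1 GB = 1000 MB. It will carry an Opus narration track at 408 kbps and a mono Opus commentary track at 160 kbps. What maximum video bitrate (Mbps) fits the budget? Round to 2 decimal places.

Budget: 1.0 GB = 8000.0 Mb.
23 min = 1380 s
Total bitrate budget: 8000.0 Mb / 1380 s = 5.797 Mbps.
Audio total: 408 + 160 = 568 kbps = 0.568 Mbps.
Video: 5.797 − 0.568 = 5.229 Mbps.

5.23 Mbps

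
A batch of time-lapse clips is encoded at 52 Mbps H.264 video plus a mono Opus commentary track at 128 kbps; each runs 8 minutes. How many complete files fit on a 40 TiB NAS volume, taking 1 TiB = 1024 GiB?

8 min = 480 s
Audio: 128 kbps = 0.128 Mbps.
Total bitrate: 52.128 Mbps.
Per item: 52.128 Mbps × 480 s = 25,021 Mb = 3,128 MB.
Capacity: 40 TiB = 351,843,721 Mb; 14061.69 items → 14061 complete.

14061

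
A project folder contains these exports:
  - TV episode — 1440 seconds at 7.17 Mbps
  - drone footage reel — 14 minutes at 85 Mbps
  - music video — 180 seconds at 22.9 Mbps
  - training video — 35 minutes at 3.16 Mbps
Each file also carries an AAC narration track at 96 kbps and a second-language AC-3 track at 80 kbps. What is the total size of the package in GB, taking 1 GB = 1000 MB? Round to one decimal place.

11.7 GB

Audio total: 96 + 80 = 176 kbps = 0.176 Mbps.
TV episode: 7.346 Mbps × 1440 s = 10578.2 Mb
drone footage reel: 85.176 Mbps × 840 s = 71547.8 Mb
music video: 23.076 Mbps × 180 s = 4153.7 Mb
training video: 3.336 Mbps × 2100 s = 7005.6 Mb
Total: 93285.4 Mb = 11660.7 MB.
= 11.66 GB.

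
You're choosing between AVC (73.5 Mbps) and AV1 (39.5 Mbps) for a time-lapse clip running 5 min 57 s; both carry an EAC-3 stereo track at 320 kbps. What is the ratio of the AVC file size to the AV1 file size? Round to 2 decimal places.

5 min 57 s = 357 s
Audio: 320 kbps = 0.320 Mbps.
AVC: 73.820 Mbps × 357 s = 26353.7 Mb = 3.068 GiB.
AV1: 39.820 Mbps × 357 s = 14215.7 Mb = 1.655 GiB.
Ratio: 3.068 / 1.655 = 1.854.

1.85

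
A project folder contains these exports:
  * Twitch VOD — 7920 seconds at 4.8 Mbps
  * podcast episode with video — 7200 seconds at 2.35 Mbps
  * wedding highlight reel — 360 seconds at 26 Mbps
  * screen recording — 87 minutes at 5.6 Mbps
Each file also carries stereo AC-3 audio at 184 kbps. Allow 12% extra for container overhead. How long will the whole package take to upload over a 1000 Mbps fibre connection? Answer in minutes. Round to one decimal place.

Audio: 184 kbps = 0.184 Mbps.
Twitch VOD: 4.984 Mbps × 7920 s × 1.12 = 44210.1 Mb
podcast episode with video: 2.534 Mbps × 7200 s × 1.12 = 20434.2 Mb
wedding highlight reel: 26.184 Mbps × 360 s × 1.12 = 10557.4 Mb
screen recording: 5.784 Mbps × 5220 s × 1.12 = 33815.6 Mb
Total: 109017.2 Mb = 13627.2 MB.
At 1000 Mbps: 109017.2 / 1000 = 109 s ≈ 1.82 minutes.

1.8 minutes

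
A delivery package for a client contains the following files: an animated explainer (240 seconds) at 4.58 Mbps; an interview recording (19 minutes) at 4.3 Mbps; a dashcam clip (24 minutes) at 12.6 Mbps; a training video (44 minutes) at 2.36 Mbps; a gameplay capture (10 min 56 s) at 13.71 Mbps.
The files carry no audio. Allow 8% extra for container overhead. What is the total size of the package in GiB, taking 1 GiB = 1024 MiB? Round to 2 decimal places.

animated explainer: 4.580 Mbps × 240 s × 1.08 = 1187.1 Mb
interview recording: 4.300 Mbps × 1140 s × 1.08 = 5294.2 Mb
dashcam clip: 12.600 Mbps × 1440 s × 1.08 = 19595.5 Mb
training video: 2.360 Mbps × 2640 s × 1.08 = 6728.8 Mb
gameplay capture: 13.710 Mbps × 656 s × 1.08 = 9713.3 Mb
Total: 42518.9 Mb = 5314.9 MB.
= 4.950 GiB.

4.95 GiB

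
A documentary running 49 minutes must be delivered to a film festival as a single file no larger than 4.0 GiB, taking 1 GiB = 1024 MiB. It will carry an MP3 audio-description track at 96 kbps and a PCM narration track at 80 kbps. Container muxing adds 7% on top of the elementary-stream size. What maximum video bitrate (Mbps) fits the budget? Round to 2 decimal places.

Budget: 4.0 GiB = 34359.7 Mb.
Stream payload after overhead: 34359.7 / 1.07 = 32111.9 Mb.
49 min = 2940 s
Total bitrate budget: 32111.9 Mb / 2940 s = 10.922 Mbps.
Audio total: 96 + 80 = 176 kbps = 0.176 Mbps.
Video: 10.922 − 0.176 = 10.746 Mbps.

10.75 Mbps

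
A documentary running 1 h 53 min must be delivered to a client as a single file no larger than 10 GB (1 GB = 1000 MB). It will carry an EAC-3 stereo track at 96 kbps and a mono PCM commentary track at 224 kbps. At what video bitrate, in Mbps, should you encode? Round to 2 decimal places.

11.48 Mbps

Budget: 10 GB = 80000.0 Mb.
1 h 53 min = 113 min = 6780 s
Total bitrate budget: 80000.0 Mb / 6780 s = 11.799 Mbps.
Audio total: 96 + 224 = 320 kbps = 0.320 Mbps.
Video: 11.799 − 0.320 = 11.479 Mbps.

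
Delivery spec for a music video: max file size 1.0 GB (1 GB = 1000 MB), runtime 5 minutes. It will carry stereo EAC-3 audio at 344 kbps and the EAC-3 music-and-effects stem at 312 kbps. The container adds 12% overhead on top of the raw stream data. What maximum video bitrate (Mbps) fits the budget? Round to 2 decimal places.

Budget: 1.0 GB = 8000.0 Mb.
Stream payload after overhead: 8000.0 / 1.12 = 7142.9 Mb.
5 min = 300 s
Total bitrate budget: 7142.9 Mb / 300 s = 23.810 Mbps.
Audio total: 344 + 312 = 656 kbps = 0.656 Mbps.
Video: 23.810 − 0.656 = 23.154 Mbps.

23.15 Mbps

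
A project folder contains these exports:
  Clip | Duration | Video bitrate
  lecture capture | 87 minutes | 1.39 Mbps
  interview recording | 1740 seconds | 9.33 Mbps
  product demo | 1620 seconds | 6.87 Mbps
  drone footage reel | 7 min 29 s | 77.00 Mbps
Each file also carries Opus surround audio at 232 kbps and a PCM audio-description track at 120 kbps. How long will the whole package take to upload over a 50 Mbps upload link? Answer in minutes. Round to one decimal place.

24.1 minutes

Audio total: 232 + 120 = 352 kbps = 0.352 Mbps.
lecture capture: 1.742 Mbps × 5220 s = 9093.2 Mb
interview recording: 9.682 Mbps × 1740 s = 16846.7 Mb
product demo: 7.222 Mbps × 1620 s = 11699.6 Mb
drone footage reel: 77.352 Mbps × 449 s = 34731.0 Mb
Total: 72370.6 Mb = 9046.3 MB.
At 50 Mbps: 72370.6 / 50 = 1447 s ≈ 24.1 minutes.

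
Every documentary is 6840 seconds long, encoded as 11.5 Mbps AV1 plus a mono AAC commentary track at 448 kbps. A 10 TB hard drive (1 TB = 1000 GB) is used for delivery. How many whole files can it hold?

Audio: 448 kbps = 0.448 Mbps.
Total bitrate: 11.948 Mbps.
Per item: 11.948 Mbps × 6840 s = 81,724 Mb = 10,216 MB.
Capacity: 10 TB = 80,000,000 Mb; 978.90 items → 978 complete.

978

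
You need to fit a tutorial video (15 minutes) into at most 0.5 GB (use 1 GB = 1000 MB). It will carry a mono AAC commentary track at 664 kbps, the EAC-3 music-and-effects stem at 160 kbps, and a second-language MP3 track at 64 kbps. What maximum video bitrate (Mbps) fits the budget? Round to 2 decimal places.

Budget: 0.5 GB = 4000.0 Mb.
15 min = 900 s
Total bitrate budget: 4000.0 Mb / 900 s = 4.444 Mbps.
Audio total: 664 + 160 + 64 = 888 kbps = 0.888 Mbps.
Video: 4.444 − 0.888 = 3.556 Mbps.

3.56 Mbps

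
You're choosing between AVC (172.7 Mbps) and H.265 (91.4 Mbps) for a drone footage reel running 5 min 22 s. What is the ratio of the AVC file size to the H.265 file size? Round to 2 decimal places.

5 min 22 s = 322 s
AVC: 172.700 Mbps × 322 s = 55609.4 Mb = 6.951 GB.
H.265: 91.400 Mbps × 322 s = 29430.8 Mb = 3.679 GB.
Ratio: 6.951 / 3.679 = 1.889.

1.89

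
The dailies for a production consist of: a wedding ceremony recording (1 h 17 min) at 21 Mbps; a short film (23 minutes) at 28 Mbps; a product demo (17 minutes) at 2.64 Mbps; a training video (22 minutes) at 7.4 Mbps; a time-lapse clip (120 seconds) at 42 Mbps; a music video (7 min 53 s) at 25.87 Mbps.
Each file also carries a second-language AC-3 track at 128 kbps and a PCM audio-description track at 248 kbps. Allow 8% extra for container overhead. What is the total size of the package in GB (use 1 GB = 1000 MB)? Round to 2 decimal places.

Audio total: 128 + 248 = 376 kbps = 0.376 Mbps.
wedding ceremony recording: 21.376 Mbps × 4620 s × 1.08 = 106657.7 Mb
short film: 28.376 Mbps × 1380 s × 1.08 = 42291.6 Mb
product demo: 3.016 Mbps × 1020 s × 1.08 = 3322.4 Mb
training video: 7.776 Mbps × 1320 s × 1.08 = 11085.5 Mb
time-lapse clip: 42.376 Mbps × 120 s × 1.08 = 5491.9 Mb
music video: 26.246 Mbps × 473 s × 1.08 = 13407.5 Mb
Total: 182256.6 Mb = 22782.1 MB.
= 22.78 GB.

22.78 GB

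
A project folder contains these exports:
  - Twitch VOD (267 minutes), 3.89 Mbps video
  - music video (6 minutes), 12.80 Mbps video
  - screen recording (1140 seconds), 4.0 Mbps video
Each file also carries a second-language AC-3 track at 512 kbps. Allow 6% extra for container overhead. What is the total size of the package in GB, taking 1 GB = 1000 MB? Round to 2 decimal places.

Audio: 512 kbps = 0.512 Mbps.
Twitch VOD: 4.402 Mbps × 16020 s × 1.06 = 74751.2 Mb
music video: 13.312 Mbps × 360 s × 1.06 = 5079.9 Mb
screen recording: 4.512 Mbps × 1140 s × 1.06 = 5452.3 Mb
Total: 85283.4 Mb = 10660.4 MB.
= 10.66 GB.

10.66 GB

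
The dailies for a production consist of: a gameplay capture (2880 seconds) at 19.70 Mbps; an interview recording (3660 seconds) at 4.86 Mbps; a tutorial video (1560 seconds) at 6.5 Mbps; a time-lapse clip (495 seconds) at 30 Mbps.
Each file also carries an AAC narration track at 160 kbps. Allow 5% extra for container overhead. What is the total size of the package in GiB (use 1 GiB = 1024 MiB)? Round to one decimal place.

Audio: 160 kbps = 0.160 Mbps.
gameplay capture: 19.860 Mbps × 2880 s × 1.05 = 60056.6 Mb
interview recording: 5.020 Mbps × 3660 s × 1.05 = 19291.9 Mb
tutorial video: 6.660 Mbps × 1560 s × 1.05 = 10909.1 Mb
time-lapse clip: 30.160 Mbps × 495 s × 1.05 = 15675.7 Mb
Total: 105933.2 Mb = 13241.7 MB.
= 12.33 GiB.

12.3 GiB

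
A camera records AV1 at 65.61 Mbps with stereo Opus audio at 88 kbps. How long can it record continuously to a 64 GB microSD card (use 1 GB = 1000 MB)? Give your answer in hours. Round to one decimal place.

2.2 hours

Audio: 88 kbps = 0.088 Mbps.
Total bitrate: 65.61 + 0.088 = 65.698 Mbps.
Capacity: 64 GB = 512,000 Mb.
Recording time: 512,000 / 65.698 = 7,793 s ≈ 2.16 hours.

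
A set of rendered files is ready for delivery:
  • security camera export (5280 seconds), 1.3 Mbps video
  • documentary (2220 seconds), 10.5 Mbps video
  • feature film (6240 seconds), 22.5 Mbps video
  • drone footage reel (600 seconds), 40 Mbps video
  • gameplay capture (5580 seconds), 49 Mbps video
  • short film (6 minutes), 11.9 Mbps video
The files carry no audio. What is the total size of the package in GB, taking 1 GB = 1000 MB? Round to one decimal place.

security camera export: 1.300 Mbps × 5280 s = 6864.0 Mb
documentary: 10.500 Mbps × 2220 s = 23310.0 Mb
feature film: 22.500 Mbps × 6240 s = 140400.0 Mb
drone footage reel: 40.000 Mbps × 600 s = 24000.0 Mb
gameplay capture: 49.000 Mbps × 5580 s = 273420.0 Mb
short film: 11.900 Mbps × 360 s = 4284.0 Mb
Total: 472278.0 Mb = 59034.8 MB.
= 59.03 GB.

59.0 GB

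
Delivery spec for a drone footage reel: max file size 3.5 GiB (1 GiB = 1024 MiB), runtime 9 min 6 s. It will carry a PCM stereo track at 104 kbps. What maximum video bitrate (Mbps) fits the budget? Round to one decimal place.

Budget: 3.5 GiB = 30064.8 Mb.
9 min 6 s = 546 s
Total bitrate budget: 30064.8 Mb / 546 s = 55.064 Mbps.
Audio: 104 kbps = 0.104 Mbps.
Video: 55.064 − 0.104 = 54.960 Mbps.

55.0 Mbps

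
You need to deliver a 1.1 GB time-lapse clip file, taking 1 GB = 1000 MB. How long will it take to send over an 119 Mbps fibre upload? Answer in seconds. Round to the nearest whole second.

74 seconds

File: 1.1 GB = 8800.0 Mb.
At 119 Mbps: 8800.0 / 119 = 73.9 s ≈ 73.9 seconds.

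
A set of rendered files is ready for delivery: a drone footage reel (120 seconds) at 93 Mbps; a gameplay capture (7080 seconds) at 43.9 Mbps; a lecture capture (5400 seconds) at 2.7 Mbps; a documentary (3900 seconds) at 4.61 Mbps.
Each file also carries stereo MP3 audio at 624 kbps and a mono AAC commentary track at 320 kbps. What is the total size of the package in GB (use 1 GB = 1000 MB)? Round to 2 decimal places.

Audio total: 624 + 320 = 944 kbps = 0.944 Mbps.
drone footage reel: 93.944 Mbps × 120 s = 11273.3 Mb
gameplay capture: 44.844 Mbps × 7080 s = 317495.5 Mb
lecture capture: 3.644 Mbps × 5400 s = 19677.6 Mb
documentary: 5.554 Mbps × 3900 s = 21660.6 Mb
Total: 370107.0 Mb = 46263.4 MB.
= 46.26 GB.

46.26 GB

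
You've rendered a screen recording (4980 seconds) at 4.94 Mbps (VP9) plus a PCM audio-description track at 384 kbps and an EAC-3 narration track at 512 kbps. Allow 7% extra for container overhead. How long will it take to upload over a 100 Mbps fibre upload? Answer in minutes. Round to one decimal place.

Audio total: 384 + 512 = 896 kbps = 0.896 Mbps.
Total bitrate: 5.836 Mbps.
File: 5.836 Mbps × 4980 s = 29063.3 Mb.
With 7% container overhead: ×1.07. → 31097.7 Mb.
At 100 Mbps: 31097.7 / 100 = 311.0 s ≈ 5.18 minutes.

5.2 minutes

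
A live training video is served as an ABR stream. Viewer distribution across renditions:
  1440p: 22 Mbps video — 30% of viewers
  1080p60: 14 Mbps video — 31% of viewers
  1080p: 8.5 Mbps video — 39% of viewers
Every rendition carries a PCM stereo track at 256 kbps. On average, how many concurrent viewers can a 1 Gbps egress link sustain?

68

Audio: 256 kbps = 0.256 Mbps.
Average per-viewer bitrate: 0.30×22.256 + 0.31×14.256 + 0.39×8.756 = 14.511 Mbps.
1 Gbps = 1,000 Mbps; 1,000 / 14.511 = 68.91 → 68.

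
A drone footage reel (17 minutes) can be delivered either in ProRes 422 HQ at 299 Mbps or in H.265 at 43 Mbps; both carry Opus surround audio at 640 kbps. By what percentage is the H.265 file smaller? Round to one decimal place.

85.4%

17 min = 1020 s
Audio: 640 kbps = 0.640 Mbps.
ProRes 422 HQ: 299.640 Mbps × 1020 s = 305632.8 Mb = 38.204 GB.
H.265: 43.640 Mbps × 1020 s = 44512.8 Mb = 5.564 GB.
Reduction: (1 − 5.564/38.204) × 100 = 85.44%.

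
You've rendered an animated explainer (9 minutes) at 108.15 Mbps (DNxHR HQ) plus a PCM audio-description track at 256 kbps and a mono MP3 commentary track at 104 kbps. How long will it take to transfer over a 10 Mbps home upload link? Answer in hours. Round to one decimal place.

9 min = 540 s
Audio total: 256 + 104 = 360 kbps = 0.360 Mbps.
Total bitrate: 108.510 Mbps.
File: 108.510 Mbps × 540 s = 58595.4 Mb.
At 10 Mbps: 58595.4 / 10 = 5859.5 s ≈ 1.63 hours.

1.6 hours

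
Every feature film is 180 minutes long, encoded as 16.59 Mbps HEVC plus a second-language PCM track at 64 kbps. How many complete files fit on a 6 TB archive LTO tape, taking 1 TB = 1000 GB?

180 min = 10800 s
Audio: 64 kbps = 0.064 Mbps.
Total bitrate: 16.654 Mbps.
Per item: 16.654 Mbps × 10800 s = 179,863 Mb = 22,483 MB.
Capacity: 6 TB = 48,000,000 Mb; 266.87 items → 266 complete.

266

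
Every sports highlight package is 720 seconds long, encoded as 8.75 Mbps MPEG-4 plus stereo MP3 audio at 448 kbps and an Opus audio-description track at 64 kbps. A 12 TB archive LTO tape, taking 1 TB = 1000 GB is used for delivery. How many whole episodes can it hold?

Audio total: 448 + 64 = 512 kbps = 0.512 Mbps.
Total bitrate: 9.262 Mbps.
Per item: 9.262 Mbps × 720 s = 6,669 Mb = 833.6 MB.
Capacity: 12 TB = 96,000,000 Mb; 14395.74 items → 14395 complete.

14395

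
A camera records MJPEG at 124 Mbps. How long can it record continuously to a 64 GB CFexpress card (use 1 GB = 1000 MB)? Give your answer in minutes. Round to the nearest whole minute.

69 minutes

Capacity: 64 GB = 512,000 Mb.
Recording time: 512,000 / 124.000 = 4,129 s ≈ 68.8 minutes.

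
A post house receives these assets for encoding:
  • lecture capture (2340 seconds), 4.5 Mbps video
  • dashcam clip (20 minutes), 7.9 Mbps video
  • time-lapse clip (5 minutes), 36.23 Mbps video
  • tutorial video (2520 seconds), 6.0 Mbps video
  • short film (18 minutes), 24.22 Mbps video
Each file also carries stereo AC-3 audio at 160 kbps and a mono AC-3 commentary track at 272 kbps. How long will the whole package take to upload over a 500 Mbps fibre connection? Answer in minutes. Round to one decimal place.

Audio total: 160 + 272 = 432 kbps = 0.432 Mbps.
lecture capture: 4.932 Mbps × 2340 s = 11540.9 Mb
dashcam clip: 8.332 Mbps × 1200 s = 9998.4 Mb
time-lapse clip: 36.662 Mbps × 300 s = 10998.6 Mb
tutorial video: 6.432 Mbps × 2520 s = 16208.6 Mb
short film: 24.652 Mbps × 1080 s = 26624.2 Mb
Total: 75370.7 Mb = 9421.3 MB.
At 500 Mbps: 75370.7 / 500 = 151 s ≈ 2.51 minutes.

2.5 minutes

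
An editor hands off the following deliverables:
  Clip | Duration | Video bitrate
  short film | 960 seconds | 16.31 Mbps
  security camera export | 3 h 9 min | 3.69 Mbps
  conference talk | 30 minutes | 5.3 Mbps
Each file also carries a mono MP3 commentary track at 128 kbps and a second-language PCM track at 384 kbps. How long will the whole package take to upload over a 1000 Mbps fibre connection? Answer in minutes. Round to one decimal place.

1.2 minutes

Audio total: 128 + 384 = 512 kbps = 0.512 Mbps.
short film: 16.822 Mbps × 960 s = 16149.1 Mb
security camera export: 4.202 Mbps × 11340 s = 47650.7 Mb
conference talk: 5.812 Mbps × 1800 s = 10461.6 Mb
Total: 74261.4 Mb = 9282.7 MB.
At 1000 Mbps: 74261.4 / 1000 = 74 s ≈ 1.24 minutes.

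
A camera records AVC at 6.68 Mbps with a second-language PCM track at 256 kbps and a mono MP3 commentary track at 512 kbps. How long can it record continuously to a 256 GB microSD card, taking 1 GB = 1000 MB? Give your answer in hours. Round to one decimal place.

Audio total: 256 + 512 = 768 kbps = 0.768 Mbps.
Total bitrate: 6.68 + 0.768 = 7.448 Mbps.
Capacity: 256 GB = 2,048,000 Mb.
Recording time: 2,048,000 / 7.448 = 274,973 s ≈ 76.4 hours.

76.4 hours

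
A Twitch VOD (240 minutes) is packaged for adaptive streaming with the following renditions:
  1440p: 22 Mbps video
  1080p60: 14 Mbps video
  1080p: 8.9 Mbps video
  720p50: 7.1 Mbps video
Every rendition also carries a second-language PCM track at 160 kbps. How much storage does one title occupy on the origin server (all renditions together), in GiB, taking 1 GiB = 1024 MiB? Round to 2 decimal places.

88.24 GiB

240 min = 14400 s
Audio: 160 kbps = 0.160 Mbps.
Sum of rendition bitrates: (22+0.160) + (14+0.160) + (8.9+0.160) + (7.1+0.160) = 52.640 Mbps.
× 14400 s = 758,016 Mb = 94,752 MB = 88.24 GiB.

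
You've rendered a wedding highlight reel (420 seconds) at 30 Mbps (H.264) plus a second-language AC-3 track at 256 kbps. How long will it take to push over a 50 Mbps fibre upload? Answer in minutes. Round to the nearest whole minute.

4 minutes

Audio: 256 kbps = 0.256 Mbps.
Total bitrate: 30.256 Mbps.
File: 30.256 Mbps × 420 s = 12707.5 Mb.
At 50 Mbps: 12707.5 / 50 = 254.2 s ≈ 4.24 minutes.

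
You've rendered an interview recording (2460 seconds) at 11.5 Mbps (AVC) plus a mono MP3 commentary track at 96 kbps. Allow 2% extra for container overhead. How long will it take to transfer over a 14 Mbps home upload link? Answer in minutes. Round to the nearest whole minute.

Audio: 96 kbps = 0.096 Mbps.
Total bitrate: 11.596 Mbps.
File: 11.596 Mbps × 2460 s = 28526.2 Mb.
With 2% container overhead: ×1.02. → 29096.7 Mb.
At 14 Mbps: 29096.7 / 14 = 2078.3 s ≈ 34.6 minutes.

35 minutes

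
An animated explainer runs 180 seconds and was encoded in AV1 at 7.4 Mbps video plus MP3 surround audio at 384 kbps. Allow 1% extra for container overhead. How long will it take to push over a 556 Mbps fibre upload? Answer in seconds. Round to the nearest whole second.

Audio: 384 kbps = 0.384 Mbps.
Total bitrate: 7.784 Mbps.
File: 7.784 Mbps × 180 s = 1401.1 Mb.
With 1% container overhead: ×1.01. → 1415.1 Mb.
At 556 Mbps: 1415.1 / 556 = 2.5 s ≈ 2.55 seconds.

3 seconds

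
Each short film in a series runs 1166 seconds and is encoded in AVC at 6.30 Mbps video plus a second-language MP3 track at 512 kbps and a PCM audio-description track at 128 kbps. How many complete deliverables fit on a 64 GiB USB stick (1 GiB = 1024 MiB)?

67

Audio total: 512 + 128 = 640 kbps = 0.640 Mbps.
Total bitrate: 6.940 Mbps.
Per item: 6.940 Mbps × 1166 s = 8,092 Mb = 1,012 MB.
Capacity: 64 GiB = 549,756 Mb; 67.94 items → 67 complete.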